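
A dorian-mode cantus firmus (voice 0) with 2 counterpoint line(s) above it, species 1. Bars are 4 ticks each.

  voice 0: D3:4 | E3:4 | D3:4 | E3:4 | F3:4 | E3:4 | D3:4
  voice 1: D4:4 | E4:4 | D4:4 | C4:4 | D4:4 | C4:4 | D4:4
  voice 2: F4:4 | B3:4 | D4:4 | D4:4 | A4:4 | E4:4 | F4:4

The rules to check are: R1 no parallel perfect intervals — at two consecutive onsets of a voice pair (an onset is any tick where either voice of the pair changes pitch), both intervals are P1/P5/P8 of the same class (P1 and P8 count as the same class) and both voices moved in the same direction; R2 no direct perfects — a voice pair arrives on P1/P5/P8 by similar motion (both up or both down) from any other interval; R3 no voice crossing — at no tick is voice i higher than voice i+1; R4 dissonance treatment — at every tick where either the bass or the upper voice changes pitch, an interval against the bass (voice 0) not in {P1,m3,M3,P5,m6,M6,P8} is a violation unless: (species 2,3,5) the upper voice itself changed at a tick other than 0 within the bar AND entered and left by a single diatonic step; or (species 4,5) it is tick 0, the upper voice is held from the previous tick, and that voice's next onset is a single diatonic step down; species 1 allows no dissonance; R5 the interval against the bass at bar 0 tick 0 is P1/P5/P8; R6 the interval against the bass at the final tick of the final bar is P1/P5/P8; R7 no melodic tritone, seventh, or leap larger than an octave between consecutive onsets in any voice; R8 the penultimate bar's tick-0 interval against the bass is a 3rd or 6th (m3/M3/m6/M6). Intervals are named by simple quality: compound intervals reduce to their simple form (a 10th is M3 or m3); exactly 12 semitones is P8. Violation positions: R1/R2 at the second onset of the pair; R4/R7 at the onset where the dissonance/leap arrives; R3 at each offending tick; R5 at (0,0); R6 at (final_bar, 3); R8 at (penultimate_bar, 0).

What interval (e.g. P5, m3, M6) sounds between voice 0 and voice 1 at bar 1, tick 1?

voice 0=E3 voice 1=E4 -> P8

P8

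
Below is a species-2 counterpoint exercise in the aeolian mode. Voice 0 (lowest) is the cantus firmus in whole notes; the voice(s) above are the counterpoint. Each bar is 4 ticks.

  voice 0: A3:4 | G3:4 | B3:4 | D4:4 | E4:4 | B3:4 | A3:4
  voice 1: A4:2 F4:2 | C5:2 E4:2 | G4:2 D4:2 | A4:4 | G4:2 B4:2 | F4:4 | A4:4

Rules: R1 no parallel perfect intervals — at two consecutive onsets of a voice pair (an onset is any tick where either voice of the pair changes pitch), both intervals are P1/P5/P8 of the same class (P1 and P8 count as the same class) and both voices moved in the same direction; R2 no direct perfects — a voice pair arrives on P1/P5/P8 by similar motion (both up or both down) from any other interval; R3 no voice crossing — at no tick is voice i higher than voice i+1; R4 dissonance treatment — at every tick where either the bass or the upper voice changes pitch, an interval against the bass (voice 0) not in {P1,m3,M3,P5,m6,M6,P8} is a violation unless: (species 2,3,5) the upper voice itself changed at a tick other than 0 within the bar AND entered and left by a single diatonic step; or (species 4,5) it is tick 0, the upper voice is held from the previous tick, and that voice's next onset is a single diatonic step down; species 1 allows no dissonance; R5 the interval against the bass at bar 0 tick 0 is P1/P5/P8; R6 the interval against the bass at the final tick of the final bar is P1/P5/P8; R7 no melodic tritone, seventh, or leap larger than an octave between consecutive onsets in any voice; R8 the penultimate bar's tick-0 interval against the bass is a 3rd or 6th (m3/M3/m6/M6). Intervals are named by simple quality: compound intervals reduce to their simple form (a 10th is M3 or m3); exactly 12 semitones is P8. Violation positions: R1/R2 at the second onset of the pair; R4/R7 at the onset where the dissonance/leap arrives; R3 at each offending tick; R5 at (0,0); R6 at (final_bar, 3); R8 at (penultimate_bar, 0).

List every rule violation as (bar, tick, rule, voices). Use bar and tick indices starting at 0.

(1, 0, R4, (0, 1))
(3, 0, R2, (0, 1))
(5, 0, R4, (0, 1))
(5, 0, R7, (1,))
(5, 0, R8, (0, 1))

bar 0: v0=A3 v1=A4 downbeat P8
bar 1: v0=G3 v1=C5 downbeat P4
bar 2: v0=B3 v1=G4 downbeat m6
bar 3: v0=D4 v1=A4 downbeat P5
bar 4: v0=E4 v1=G4 downbeat m3
bar 5: v0=B3 v1=F4 downbeat TT
bar 6: v0=A3 v1=A4 downbeat P8
  -> R4 @ bar 1 tick 0 v(0, 1): G3/C5 P4 untreated
  -> R2 @ bar 3 tick 0 v(0, 1): B3/D4 m3 -> D4/A4 P5 similar
  -> R4 @ bar 5 tick 0 v(0, 1): B3/F4 TT untreated
  -> R7 @ bar 5 tick 0 v(1,): B4->F4 leap 6st
  -> R8 @ bar 5 tick 0 v(0, 1): penult TT not 3rd/6th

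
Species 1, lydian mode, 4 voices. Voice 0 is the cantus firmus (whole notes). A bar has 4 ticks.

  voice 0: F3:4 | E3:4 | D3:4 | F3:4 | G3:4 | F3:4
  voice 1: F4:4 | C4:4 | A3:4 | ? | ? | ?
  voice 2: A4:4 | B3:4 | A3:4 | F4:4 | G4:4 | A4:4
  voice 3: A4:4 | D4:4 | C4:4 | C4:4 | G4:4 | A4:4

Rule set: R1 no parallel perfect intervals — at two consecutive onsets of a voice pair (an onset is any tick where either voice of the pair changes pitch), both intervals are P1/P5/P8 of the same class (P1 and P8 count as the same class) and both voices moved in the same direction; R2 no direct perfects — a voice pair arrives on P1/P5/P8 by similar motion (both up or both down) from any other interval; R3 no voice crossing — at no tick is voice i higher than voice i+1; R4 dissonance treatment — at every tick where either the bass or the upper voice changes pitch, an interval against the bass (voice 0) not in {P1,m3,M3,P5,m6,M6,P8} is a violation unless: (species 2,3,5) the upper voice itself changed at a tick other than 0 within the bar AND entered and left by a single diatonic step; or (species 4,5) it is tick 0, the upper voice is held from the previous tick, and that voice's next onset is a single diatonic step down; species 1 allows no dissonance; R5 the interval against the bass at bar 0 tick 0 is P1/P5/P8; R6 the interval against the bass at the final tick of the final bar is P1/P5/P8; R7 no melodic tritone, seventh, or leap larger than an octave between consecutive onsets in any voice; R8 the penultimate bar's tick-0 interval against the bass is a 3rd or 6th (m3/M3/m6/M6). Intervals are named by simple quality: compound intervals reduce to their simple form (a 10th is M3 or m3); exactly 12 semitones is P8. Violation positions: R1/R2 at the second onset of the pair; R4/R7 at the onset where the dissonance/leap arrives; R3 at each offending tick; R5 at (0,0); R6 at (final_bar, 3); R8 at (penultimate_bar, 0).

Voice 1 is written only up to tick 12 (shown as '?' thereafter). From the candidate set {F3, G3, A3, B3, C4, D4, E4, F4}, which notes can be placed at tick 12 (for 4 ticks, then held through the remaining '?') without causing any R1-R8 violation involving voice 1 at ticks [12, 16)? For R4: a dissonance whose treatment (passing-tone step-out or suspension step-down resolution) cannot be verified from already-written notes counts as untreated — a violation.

F3: legal
G3: violates R4
A3: legal
B3: violates R4
C4: violates R1
D4: legal
E4: violates R4
F4: violates R1,R2

{A3, D4, F3}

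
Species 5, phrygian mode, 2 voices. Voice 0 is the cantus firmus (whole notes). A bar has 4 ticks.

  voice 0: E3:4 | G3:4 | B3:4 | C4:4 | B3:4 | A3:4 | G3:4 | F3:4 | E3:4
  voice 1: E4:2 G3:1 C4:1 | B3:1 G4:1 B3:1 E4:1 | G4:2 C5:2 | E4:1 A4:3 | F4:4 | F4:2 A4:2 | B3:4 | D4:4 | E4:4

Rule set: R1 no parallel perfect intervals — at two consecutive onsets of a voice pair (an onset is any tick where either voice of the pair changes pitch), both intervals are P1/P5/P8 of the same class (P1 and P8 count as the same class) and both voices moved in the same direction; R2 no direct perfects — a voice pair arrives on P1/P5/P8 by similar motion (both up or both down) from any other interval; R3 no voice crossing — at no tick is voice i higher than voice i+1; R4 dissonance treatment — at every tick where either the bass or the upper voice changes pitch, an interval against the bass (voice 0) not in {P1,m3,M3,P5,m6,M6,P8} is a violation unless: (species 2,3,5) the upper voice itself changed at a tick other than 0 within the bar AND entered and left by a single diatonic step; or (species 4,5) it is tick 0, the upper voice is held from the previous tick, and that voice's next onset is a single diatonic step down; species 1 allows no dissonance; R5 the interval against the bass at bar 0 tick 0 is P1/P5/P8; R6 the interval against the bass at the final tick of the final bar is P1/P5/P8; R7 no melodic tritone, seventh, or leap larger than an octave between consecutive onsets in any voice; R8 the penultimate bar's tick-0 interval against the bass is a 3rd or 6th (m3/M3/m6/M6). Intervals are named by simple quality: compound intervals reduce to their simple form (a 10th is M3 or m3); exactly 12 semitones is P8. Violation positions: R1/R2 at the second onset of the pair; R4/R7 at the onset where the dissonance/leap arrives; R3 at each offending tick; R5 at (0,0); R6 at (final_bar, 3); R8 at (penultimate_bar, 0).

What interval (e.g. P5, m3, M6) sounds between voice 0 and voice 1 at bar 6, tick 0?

M3

voice 0=G3 voice 1=B3 -> M3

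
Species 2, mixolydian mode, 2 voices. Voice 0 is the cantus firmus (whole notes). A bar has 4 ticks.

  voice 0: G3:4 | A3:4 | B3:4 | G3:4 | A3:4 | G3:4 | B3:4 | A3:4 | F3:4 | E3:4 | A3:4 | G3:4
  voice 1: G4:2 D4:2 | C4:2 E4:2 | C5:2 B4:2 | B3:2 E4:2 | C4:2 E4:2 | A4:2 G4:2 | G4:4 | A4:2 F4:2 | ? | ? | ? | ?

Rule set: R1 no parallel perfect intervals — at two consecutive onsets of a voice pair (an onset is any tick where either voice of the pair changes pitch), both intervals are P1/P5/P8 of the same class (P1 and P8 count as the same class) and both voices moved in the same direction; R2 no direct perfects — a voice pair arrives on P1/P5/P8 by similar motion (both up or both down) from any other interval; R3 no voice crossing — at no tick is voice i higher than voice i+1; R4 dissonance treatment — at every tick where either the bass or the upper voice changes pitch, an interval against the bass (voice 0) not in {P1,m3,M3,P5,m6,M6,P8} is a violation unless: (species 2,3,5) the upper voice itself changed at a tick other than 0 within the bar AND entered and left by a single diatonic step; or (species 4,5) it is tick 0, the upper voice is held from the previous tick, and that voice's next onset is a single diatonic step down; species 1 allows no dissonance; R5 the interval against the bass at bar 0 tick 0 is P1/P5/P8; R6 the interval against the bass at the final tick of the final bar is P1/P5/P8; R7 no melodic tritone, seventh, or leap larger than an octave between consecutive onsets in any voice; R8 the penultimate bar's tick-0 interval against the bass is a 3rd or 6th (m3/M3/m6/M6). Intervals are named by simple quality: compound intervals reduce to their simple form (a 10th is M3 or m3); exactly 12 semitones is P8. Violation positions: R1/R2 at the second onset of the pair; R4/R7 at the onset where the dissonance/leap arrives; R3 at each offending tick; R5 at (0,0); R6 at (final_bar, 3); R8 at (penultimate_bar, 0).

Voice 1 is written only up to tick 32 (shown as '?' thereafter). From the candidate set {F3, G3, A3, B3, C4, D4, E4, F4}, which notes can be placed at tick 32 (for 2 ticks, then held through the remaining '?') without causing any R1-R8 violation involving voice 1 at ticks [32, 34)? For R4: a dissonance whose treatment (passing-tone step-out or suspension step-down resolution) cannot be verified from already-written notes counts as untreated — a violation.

F3: violates R2
G3: violates R4,R7
A3: legal
B3: violates R4,R7
C4: violates R2
D4: legal
E4: violates R4
F4: legal

{A3, D4, F4}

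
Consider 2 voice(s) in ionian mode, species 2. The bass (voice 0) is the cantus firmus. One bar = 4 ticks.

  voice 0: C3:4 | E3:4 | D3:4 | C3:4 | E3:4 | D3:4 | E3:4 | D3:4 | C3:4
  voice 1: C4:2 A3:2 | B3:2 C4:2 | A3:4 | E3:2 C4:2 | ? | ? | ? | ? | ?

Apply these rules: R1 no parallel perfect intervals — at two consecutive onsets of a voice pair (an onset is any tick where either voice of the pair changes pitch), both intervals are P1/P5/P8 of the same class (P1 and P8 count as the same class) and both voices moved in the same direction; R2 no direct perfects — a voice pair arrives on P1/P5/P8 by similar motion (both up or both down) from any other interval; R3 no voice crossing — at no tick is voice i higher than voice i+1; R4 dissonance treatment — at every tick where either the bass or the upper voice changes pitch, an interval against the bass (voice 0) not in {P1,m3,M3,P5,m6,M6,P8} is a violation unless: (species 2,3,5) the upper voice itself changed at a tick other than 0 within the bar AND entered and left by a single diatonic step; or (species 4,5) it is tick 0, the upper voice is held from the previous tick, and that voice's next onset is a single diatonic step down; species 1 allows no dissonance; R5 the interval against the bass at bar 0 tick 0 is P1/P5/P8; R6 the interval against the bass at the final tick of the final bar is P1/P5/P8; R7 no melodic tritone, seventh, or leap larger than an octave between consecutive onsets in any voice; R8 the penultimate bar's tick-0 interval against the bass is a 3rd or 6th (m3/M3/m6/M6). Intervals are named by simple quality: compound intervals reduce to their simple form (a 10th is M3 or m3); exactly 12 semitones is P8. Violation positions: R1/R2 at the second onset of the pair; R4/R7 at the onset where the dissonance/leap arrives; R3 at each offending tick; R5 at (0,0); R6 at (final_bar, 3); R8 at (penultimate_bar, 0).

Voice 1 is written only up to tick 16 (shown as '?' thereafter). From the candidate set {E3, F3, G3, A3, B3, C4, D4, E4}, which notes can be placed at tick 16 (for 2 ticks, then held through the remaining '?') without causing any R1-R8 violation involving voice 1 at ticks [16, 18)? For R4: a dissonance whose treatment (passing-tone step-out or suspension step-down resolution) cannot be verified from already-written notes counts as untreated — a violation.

E3: legal
F3: violates R4
G3: legal
A3: violates R4
B3: legal
C4: legal
D4: violates R4
E4: violates R1

{B3, C4, E3, G3}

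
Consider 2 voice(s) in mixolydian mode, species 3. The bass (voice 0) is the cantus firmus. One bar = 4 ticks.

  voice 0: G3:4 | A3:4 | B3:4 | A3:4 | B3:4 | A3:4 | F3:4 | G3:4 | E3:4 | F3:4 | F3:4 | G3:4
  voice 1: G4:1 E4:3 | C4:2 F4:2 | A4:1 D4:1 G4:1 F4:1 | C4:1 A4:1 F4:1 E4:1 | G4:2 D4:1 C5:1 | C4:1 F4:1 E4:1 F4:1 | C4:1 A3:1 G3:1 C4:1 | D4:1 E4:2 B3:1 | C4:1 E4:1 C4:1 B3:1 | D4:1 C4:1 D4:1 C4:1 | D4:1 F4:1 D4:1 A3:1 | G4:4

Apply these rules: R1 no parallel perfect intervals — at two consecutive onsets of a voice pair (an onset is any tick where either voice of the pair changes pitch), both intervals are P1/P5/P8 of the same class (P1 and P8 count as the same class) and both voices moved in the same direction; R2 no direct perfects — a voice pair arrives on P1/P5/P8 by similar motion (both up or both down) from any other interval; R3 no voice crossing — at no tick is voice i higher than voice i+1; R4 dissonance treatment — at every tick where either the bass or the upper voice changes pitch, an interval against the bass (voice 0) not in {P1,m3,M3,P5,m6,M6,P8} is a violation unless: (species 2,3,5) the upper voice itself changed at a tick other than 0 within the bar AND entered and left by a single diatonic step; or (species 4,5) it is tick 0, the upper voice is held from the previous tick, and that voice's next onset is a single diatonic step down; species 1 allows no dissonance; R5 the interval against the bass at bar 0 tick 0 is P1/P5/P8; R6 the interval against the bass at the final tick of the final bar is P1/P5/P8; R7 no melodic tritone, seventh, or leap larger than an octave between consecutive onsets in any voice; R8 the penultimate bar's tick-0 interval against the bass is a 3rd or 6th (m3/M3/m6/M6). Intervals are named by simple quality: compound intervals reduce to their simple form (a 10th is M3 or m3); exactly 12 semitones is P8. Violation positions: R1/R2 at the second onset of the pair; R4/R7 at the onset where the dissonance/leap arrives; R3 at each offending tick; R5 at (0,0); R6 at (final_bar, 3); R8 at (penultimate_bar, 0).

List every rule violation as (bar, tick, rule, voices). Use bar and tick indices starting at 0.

(2, 0, R4, (0, 1))
(2, 3, R4, (0, 1))
(4, 3, R4, (0, 1))
(4, 3, R7, (1,))
(6, 0, R2, (0, 1))
(6, 2, R4, (0, 1))
(7, 0, R1, (0, 1))
(11, 0, R2, (0, 1))
(11, 0, R7, (1,))

bar 0: v0=G3 v1=G4 downbeat P8
bar 1: v0=A3 v1=C4 downbeat m3
bar 2: v0=B3 v1=A4 downbeat m7
bar 3: v0=A3 v1=C4 downbeat m3
bar 4: v0=B3 v1=G4 downbeat m6
bar 5: v0=A3 v1=C4 downbeat m3
bar 6: v0=F3 v1=C4 downbeat P5
bar 7: v0=G3 v1=D4 downbeat P5
bar 8: v0=E3 v1=C4 downbeat m6
bar 9: v0=F3 v1=D4 downbeat M6
bar 10: v0=F3 v1=D4 downbeat M6
bar 11: v0=G3 v1=G4 downbeat P8
  -> R4 @ bar 2 tick 0 v(0, 1): B3/A4 m7 untreated
  -> R4 @ bar 2 tick 3 v(0, 1): B3/F4 TT untreated
  -> R4 @ bar 4 tick 3 v(0, 1): B3/C5 m2 untreated
  -> R7 @ bar 4 tick 3 v(1,): D4->C5 leap 10st
  -> R2 @ bar 6 tick 0 v(0, 1): A3/F4 m6 -> F3/C4 P5 similar
  -> R4 @ bar 6 tick 2 v(0, 1): F3/G3 M2 untreated
  -> R1 @ bar 7 tick 0 v(0, 1): F3/C4 P5 -> G3/D4 P5 similar
  -> R2 @ bar 11 tick 0 v(0, 1): F3/A3 M3 -> G3/G4 P8 similar
  -> R7 @ bar 11 tick 0 v(1,): A3->G4 leap 10st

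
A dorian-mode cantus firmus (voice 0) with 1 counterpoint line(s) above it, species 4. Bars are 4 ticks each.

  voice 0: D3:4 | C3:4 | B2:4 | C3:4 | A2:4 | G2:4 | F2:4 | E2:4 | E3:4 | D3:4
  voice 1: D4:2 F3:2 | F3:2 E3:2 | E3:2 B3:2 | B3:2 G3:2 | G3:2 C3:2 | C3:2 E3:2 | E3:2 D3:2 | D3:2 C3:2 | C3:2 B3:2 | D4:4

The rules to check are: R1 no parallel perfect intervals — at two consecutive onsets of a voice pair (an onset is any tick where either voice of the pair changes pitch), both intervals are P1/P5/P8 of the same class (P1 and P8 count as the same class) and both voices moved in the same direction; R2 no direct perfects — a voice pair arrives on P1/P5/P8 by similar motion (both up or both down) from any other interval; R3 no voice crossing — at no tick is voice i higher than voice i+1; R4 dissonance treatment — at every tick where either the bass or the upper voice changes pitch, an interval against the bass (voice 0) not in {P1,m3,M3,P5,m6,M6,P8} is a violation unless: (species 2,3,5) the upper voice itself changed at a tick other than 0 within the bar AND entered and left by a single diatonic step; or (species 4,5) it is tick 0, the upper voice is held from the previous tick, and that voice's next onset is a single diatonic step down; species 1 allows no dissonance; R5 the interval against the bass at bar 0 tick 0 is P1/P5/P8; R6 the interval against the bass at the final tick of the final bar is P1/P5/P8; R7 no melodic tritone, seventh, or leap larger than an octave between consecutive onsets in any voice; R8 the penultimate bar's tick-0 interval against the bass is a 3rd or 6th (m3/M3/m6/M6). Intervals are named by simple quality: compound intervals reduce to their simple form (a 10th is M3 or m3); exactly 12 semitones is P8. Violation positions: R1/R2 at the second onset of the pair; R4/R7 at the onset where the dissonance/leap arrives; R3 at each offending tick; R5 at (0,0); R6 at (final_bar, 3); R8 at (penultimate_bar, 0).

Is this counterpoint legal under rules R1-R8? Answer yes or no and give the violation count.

bar 0: v0=D3 v1=D4 (P8)
bar 1: v0=C3 v1=F3 (P4)
bar 2: v0=B2 v1=E3 (P4)
bar 3: v0=C3 v1=B3 (M7)
bar 4: v0=A2 v1=G3 (m7)
bar 5: v0=G2 v1=C3 (P4)
bar 6: v0=F2 v1=E3 (M7)
bar 7: v0=E2 v1=D3 (m7)
bar 8: v0=E3 v1=C3 (M3)
bar 9: v0=D3 v1=D4 (P8)
  R4 @ bar2.0: B2/E3 P4 untreated
  R4 @ bar3.0: C3/B3 M7 untreated
  R4 @ bar4.0: A2/G3 m7 untreated
  R4 @ bar5.0: G2/C3 P4 untreated
  R3 @ bar8.0: E3 above C3
  R3 @ bar8.1: E3 above C3
  R7 @ bar8.2: C3->B3 leap 11st

No (7 violations)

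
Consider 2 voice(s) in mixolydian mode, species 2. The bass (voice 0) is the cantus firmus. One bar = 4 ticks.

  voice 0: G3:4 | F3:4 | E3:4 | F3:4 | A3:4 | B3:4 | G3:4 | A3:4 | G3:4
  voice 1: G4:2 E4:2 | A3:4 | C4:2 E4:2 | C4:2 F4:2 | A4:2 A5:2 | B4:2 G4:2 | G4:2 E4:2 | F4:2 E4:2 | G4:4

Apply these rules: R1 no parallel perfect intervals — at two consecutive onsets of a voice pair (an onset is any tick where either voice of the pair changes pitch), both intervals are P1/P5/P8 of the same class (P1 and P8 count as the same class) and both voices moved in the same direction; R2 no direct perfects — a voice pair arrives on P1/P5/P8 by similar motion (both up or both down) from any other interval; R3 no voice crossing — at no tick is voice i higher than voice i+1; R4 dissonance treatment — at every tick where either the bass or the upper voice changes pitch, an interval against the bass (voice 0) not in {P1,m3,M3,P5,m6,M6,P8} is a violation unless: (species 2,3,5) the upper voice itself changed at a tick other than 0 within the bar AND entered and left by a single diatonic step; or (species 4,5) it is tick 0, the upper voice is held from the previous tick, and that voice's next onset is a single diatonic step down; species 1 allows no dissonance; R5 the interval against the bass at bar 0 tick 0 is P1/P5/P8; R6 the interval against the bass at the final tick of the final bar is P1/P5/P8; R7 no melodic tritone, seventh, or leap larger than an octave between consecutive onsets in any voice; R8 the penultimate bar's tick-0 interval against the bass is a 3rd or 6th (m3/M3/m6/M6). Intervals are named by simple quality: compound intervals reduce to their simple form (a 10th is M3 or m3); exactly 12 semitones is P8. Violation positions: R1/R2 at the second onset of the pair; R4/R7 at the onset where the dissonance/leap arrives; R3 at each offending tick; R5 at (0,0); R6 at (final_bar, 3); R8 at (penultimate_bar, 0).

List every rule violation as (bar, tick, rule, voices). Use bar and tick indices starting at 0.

bar 0: v0=G3 v1=G4 downbeat P8
bar 1: v0=F3 v1=A3 downbeat M3
bar 2: v0=E3 v1=C4 downbeat m6
bar 3: v0=F3 v1=C4 downbeat P5
bar 4: v0=A3 v1=A4 downbeat P8
bar 5: v0=B3 v1=B4 downbeat P8
bar 6: v0=G3 v1=G4 downbeat P8
bar 7: v0=A3 v1=F4 downbeat m6
bar 8: v0=G3 v1=G4 downbeat P8
  -> R1 @ bar 4 tick 0 v(0, 1): F3/F4 P8 -> A3/A4 P8 similar
  -> R7 @ bar 5 tick 0 v(1,): A5->B4 leap 10st

(4, 0, R1, (0, 1))
(5, 0, R7, (1,))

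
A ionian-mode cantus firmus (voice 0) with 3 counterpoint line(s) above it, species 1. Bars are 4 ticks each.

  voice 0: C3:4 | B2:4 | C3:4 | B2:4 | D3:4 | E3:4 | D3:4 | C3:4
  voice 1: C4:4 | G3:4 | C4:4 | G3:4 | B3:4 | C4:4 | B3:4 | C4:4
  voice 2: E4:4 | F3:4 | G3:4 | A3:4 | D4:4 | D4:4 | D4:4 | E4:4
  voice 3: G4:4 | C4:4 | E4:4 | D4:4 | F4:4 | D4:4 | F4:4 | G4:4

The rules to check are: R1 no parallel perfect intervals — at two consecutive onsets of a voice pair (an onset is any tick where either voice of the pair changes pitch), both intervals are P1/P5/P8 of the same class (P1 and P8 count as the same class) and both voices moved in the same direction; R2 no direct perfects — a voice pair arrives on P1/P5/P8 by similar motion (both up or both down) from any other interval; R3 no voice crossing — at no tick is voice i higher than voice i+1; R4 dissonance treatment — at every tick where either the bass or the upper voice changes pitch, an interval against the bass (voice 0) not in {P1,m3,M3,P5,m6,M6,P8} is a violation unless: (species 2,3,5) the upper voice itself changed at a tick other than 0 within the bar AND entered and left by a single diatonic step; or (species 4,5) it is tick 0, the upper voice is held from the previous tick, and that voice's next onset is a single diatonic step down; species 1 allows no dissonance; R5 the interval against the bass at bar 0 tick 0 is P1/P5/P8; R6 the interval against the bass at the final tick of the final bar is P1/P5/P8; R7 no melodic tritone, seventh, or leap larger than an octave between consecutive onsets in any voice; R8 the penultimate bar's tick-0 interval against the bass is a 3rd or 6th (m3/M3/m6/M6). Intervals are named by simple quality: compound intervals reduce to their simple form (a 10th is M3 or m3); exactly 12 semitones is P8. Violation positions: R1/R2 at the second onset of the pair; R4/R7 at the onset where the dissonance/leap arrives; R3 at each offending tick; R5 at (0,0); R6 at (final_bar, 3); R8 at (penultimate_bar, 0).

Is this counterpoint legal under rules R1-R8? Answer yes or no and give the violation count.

bar 0: v0=C3 v1=C4 v2=E4 v3=G4 (P5)
bar 1: v0=B2 v1=G3 v2=F3 v3=C4 (m2)
bar 2: v0=C3 v1=C4 v2=G3 v3=E4 (M3)
bar 3: v0=B2 v1=G3 v2=A3 v3=D4 (m3)
bar 4: v0=D3 v1=B3 v2=D4 v3=F4 (m3)
bar 5: v0=E3 v1=C4 v2=D4 v3=D4 (m7)
bar 6: v0=D3 v1=B3 v2=D4 v3=F4 (m3)
bar 7: v0=C3 v1=C4 v2=E4 v3=G4 (P5)
  R5 @ bar0.0: opens on M3
  R2 @ bar1.0: E4/G4 m3 -> F3/C4 P5 similar
  R3 @ bar1.0: G3 above F3
  R4 @ bar1.0: B2/F3 TT untreated
  R4 @ bar1.0: B2/C4 m2 untreated
  R7 @ bar1.0: E4->F3 leap 11st
  R3 @ bar1.1: G3 above F3
  R3 @ bar1.2: G3 above F3
  R3 @ bar1.3: G3 above F3
  R2 @ bar2.0: B2/G3 m6 -> C3/C4 P8 similar
  R2 @ bar2.0: B2/F3 TT -> C3/G3 P5 similar
  R3 @ bar2.0: C4 above G3
  R3 @ bar2.1: C4 above G3
  R3 @ bar2.2: C4 above G3
  R3 @ bar2.3: C4 above G3
  R2 @ bar3.0: C4/E4 M3 -> G3/D4 P5 similar
  R4 @ bar3.0: B2/A3 m7 untreated
  R2 @ bar4.0: B2/A3 m7 -> D3/D4 P8 similar
  R4 @ bar5.0: E3/D4 m7 untreated
  R4 @ bar5.0: E3/D4 m7 untreated
  R8 @ bar6.0: penult P8 not 3rd/6th
  R2 @ bar7.0: B3/F4 TT -> C4/G4 P5 similar
  R6 @ bar7.3: closes on M3

No (23 violations)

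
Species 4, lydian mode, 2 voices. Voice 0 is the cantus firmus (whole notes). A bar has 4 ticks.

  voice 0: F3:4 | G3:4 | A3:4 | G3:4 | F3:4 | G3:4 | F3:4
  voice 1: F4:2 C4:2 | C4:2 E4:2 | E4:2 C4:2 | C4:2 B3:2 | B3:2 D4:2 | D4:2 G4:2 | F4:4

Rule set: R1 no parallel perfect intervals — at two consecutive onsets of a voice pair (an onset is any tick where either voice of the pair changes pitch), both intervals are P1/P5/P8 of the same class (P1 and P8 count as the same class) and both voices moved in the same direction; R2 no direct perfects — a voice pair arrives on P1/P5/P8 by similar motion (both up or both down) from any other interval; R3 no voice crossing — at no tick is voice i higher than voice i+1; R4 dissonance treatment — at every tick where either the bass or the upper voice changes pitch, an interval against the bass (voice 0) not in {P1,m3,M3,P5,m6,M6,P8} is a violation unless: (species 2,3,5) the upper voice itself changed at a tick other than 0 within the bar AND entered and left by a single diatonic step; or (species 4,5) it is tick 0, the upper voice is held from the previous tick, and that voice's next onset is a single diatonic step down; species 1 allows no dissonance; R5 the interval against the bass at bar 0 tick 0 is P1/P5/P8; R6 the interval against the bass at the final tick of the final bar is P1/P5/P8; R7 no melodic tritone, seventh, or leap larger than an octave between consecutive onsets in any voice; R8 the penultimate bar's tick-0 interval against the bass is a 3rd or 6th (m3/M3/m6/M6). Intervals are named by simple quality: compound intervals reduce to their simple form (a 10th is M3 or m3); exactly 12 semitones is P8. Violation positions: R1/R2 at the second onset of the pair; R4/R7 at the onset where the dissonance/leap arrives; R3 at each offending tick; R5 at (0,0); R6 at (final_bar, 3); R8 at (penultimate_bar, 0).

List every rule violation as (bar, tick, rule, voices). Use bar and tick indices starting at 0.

bar 0: v0=F3 v1=F4 downbeat P8
bar 1: v0=G3 v1=C4 downbeat P4
bar 2: v0=A3 v1=E4 downbeat P5
bar 3: v0=G3 v1=C4 downbeat P4
bar 4: v0=F3 v1=B3 downbeat TT
bar 5: v0=G3 v1=D4 downbeat P5
bar 6: v0=F3 v1=F4 downbeat P8
  -> R4 @ bar 1 tick 0 v(0, 1): G3/C4 P4 untreated
  -> R4 @ bar 4 tick 0 v(0, 1): F3/B3 TT untreated
  -> R8 @ bar 5 tick 0 v(0, 1): penult P5 not 3rd/6th
  -> R1 @ bar 6 tick 0 v(0, 1): G3/G4 P8 -> F3/F4 P8 similar

(1, 0, R4, (0, 1))
(4, 0, R4, (0, 1))
(5, 0, R8, (0, 1))
(6, 0, R1, (0, 1))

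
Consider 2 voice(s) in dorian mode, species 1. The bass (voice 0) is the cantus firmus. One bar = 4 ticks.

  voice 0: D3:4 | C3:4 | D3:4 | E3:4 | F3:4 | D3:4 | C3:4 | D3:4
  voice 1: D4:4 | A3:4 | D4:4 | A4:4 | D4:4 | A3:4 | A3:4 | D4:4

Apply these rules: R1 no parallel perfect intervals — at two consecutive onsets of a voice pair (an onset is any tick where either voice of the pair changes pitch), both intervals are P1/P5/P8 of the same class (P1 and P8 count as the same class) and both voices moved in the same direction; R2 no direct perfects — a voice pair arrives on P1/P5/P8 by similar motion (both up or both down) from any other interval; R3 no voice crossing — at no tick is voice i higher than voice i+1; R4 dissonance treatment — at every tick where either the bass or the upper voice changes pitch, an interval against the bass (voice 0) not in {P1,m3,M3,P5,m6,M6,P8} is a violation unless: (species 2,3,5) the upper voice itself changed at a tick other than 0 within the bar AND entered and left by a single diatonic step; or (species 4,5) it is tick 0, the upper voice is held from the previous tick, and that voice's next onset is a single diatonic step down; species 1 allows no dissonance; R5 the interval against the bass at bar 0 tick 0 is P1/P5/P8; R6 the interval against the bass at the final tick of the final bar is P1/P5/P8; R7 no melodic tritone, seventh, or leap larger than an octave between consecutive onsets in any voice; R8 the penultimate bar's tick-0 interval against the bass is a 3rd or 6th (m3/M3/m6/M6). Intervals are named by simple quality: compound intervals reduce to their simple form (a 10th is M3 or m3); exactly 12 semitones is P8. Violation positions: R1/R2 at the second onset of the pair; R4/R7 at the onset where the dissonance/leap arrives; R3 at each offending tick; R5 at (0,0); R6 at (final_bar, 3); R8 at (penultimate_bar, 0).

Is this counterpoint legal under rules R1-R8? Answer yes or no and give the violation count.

No (4 violations)

bar 0: v0=D3 v1=D4 (P8)
bar 1: v0=C3 v1=A3 (M6)
bar 2: v0=D3 v1=D4 (P8)
bar 3: v0=E3 v1=A4 (P4)
bar 4: v0=F3 v1=D4 (M6)
bar 5: v0=D3 v1=A3 (P5)
bar 6: v0=C3 v1=A3 (M6)
bar 7: v0=D3 v1=D4 (P8)
  R2 @ bar2.0: C3/A3 M6 -> D3/D4 P8 similar
  R4 @ bar3.0: E3/A4 P4 untreated
  R2 @ bar5.0: F3/D4 M6 -> D3/A3 P5 similar
  R2 @ bar7.0: C3/A3 M6 -> D3/D4 P8 similar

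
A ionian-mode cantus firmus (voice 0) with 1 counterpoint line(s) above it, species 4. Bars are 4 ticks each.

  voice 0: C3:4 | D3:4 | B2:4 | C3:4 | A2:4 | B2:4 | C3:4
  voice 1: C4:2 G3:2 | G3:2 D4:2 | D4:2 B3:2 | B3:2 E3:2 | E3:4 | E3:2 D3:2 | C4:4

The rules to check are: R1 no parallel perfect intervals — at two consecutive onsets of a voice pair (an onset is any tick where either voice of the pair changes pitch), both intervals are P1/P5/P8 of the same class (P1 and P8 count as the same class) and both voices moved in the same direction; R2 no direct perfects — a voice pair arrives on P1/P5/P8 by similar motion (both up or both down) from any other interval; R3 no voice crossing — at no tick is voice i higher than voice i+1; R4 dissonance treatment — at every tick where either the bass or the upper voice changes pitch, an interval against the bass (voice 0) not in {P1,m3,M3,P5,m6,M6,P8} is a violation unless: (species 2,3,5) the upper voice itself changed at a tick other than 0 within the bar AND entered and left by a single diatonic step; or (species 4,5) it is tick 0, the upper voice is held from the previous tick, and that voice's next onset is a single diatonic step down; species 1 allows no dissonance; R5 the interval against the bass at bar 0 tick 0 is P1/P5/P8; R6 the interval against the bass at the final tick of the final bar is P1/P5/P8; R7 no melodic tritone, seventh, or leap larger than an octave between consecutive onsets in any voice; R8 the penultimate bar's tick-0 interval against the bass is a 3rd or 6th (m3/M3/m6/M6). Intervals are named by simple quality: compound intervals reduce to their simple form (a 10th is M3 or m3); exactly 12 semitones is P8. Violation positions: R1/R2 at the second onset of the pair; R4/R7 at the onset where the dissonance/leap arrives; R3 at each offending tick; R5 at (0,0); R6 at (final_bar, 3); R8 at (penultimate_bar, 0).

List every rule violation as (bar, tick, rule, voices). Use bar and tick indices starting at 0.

(1, 0, R4, (0, 1))
(3, 0, R4, (0, 1))
(5, 0, R8, (0, 1))
(6, 0, R2, (0, 1))
(6, 0, R7, (1,))

bar 0: v0=C3 v1=C4 downbeat P8
bar 1: v0=D3 v1=G3 downbeat P4
bar 2: v0=B2 v1=D4 downbeat m3
bar 3: v0=C3 v1=B3 downbeat M7
bar 4: v0=A2 v1=E3 downbeat P5
bar 5: v0=B2 v1=E3 downbeat P4
bar 6: v0=C3 v1=C4 downbeat P8
  -> R4 @ bar 1 tick 0 v(0, 1): D3/G3 P4 untreated
  -> R4 @ bar 3 tick 0 v(0, 1): C3/B3 M7 untreated
  -> R8 @ bar 5 tick 0 v(0, 1): penult P4 not 3rd/6th
  -> R2 @ bar 6 tick 0 v(0, 1): B2/D3 m3 -> C3/C4 P8 similar
  -> R7 @ bar 6 tick 0 v(1,): D3->C4 leap 10st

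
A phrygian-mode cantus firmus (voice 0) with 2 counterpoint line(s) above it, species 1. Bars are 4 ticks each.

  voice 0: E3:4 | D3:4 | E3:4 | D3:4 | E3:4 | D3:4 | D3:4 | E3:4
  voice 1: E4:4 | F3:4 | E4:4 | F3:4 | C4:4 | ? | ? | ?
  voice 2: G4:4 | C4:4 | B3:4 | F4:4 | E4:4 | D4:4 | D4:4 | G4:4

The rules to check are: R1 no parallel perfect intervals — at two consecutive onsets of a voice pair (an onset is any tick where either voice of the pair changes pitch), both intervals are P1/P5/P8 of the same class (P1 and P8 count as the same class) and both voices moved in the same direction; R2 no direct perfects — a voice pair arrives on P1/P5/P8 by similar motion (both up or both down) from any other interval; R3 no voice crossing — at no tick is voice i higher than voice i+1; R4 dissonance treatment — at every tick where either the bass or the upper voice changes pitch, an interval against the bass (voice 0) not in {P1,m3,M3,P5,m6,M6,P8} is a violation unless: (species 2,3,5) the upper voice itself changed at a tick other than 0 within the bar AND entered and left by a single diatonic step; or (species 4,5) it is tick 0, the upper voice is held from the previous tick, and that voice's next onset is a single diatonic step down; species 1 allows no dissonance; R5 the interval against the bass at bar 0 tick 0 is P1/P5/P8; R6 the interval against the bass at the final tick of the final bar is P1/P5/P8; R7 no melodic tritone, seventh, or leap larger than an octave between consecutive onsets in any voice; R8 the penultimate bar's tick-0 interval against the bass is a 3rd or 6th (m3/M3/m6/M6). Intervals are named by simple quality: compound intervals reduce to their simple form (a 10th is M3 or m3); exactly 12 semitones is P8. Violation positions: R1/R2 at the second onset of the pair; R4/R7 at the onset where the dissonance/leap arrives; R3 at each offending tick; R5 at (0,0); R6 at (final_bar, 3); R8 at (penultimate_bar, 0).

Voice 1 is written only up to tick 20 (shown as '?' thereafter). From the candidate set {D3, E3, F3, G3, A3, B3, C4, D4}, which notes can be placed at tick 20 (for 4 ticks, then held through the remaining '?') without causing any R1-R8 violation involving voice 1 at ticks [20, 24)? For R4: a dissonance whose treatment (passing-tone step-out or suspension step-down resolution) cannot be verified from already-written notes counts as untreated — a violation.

D3: violates R2,R7
E3: violates R4
F3: legal
G3: violates R2,R4
A3: violates R2
B3: legal
C4: violates R4
D4: legal

{B3, D4, F3}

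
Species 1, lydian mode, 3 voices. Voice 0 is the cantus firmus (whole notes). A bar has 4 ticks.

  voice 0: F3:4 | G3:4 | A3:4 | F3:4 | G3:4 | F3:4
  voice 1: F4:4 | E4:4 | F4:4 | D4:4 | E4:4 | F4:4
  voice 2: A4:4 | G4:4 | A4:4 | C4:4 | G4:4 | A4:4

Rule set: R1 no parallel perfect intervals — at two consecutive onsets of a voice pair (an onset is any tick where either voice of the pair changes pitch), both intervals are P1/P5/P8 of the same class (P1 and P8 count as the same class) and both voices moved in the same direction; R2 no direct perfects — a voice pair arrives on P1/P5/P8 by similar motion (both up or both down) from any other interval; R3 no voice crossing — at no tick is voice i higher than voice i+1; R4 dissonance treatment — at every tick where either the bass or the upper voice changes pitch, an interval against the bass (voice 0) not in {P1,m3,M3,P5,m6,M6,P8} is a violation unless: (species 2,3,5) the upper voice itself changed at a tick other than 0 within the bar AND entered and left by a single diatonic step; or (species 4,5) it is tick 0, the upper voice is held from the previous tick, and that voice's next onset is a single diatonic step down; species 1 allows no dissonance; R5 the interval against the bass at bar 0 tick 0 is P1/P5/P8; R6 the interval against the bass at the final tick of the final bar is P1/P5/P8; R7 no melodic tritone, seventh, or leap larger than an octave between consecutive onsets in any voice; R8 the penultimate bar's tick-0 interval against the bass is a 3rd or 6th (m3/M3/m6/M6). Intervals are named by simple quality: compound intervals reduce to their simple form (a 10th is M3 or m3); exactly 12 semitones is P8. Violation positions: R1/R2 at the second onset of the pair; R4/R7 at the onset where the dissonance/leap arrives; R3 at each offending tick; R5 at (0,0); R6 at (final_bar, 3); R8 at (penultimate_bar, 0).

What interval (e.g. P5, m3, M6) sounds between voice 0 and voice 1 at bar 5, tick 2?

P8

voice 0=F3 voice 1=F4 -> P8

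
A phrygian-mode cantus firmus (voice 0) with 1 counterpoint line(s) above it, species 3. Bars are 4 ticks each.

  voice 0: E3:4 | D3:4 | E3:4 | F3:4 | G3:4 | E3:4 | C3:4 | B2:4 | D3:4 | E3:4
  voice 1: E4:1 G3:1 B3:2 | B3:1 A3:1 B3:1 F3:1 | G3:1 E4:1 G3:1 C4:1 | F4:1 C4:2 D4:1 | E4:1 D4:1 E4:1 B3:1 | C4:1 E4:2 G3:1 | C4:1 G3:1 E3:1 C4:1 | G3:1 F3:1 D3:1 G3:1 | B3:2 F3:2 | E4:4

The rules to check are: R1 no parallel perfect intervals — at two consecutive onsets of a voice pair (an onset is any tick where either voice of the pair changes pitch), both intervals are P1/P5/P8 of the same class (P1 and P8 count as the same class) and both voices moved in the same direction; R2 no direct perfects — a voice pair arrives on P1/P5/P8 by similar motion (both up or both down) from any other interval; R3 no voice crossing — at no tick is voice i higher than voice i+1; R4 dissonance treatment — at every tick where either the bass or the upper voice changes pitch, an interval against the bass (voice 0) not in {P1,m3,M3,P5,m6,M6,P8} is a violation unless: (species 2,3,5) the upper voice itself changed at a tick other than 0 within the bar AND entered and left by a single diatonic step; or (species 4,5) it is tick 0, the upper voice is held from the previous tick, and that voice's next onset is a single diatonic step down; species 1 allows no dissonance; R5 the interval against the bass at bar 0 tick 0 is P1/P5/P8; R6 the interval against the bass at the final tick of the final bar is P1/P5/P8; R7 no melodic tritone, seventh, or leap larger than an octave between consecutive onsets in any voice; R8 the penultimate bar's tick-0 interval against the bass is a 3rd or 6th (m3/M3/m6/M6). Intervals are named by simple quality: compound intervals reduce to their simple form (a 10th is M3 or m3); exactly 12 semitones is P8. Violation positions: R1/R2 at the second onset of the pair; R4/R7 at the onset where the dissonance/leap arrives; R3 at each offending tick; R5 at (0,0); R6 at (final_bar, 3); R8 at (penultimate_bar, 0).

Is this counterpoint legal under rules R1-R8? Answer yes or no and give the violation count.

No (6 violations)

bar 0: v0=E3 v1=E4 (P8)
bar 1: v0=D3 v1=B3 (M6)
bar 2: v0=E3 v1=G3 (m3)
bar 3: v0=F3 v1=F4 (P8)
bar 4: v0=G3 v1=E4 (M6)
bar 5: v0=E3 v1=C4 (m6)
bar 6: v0=C3 v1=C4 (P8)
bar 7: v0=B2 v1=G3 (m6)
bar 8: v0=D3 v1=B3 (M6)
bar 9: v0=E3 v1=E4 (P8)
  R7 @ bar1.3: B3->F3 leap 6st
  R2 @ bar3.0: E3/C4 m6 -> F3/F4 P8 similar
  R4 @ bar7.1: B2/F3 TT untreated
  R7 @ bar8.2: B3->F3 leap 6st
  R2 @ bar9.0: D3/F3 m3 -> E3/E4 P8 similar
  R7 @ bar9.0: F3->E4 leap 11st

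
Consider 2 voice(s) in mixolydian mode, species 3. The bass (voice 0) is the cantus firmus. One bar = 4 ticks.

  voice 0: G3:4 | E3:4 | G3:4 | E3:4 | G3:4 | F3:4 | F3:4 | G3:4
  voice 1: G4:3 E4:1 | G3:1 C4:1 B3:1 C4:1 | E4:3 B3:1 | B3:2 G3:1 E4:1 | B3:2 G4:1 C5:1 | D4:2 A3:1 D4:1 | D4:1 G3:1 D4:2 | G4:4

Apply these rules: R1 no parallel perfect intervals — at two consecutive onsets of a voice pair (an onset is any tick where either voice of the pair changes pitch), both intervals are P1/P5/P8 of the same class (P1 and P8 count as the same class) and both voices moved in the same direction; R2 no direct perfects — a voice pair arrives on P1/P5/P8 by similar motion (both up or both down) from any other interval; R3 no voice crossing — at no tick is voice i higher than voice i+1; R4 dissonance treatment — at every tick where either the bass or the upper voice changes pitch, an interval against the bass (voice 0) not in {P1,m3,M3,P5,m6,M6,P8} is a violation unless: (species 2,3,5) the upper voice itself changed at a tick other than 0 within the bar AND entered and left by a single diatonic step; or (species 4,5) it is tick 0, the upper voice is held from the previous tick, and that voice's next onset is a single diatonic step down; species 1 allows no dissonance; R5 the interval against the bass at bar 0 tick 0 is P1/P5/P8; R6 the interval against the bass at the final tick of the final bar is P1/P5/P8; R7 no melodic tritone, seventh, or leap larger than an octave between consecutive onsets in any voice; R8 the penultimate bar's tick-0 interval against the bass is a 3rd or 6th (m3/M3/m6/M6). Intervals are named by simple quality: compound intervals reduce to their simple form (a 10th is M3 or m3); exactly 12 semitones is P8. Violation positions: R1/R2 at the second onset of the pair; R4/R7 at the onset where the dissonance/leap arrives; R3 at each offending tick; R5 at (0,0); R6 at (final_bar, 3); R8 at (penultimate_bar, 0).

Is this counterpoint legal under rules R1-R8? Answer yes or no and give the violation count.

No (4 violations)

bar 0: v0=G3 v1=G4 (P8)
bar 1: v0=E3 v1=G3 (m3)
bar 2: v0=G3 v1=E4 (M6)
bar 3: v0=E3 v1=B3 (P5)
bar 4: v0=G3 v1=B3 (M3)
bar 5: v0=F3 v1=D4 (M6)
bar 6: v0=F3 v1=D4 (M6)
bar 7: v0=G3 v1=G4 (P8)
  R4 @ bar4.3: G3/C5 P4 untreated
  R7 @ bar5.0: C5->D4 leap 10st
  R4 @ bar6.1: F3/G3 M2 untreated
  R2 @ bar7.0: F3/D4 M6 -> G3/G4 P8 similar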